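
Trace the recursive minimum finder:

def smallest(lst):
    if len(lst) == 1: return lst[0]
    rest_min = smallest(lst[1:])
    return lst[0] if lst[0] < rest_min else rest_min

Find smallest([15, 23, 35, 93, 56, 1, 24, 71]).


smallest([15, 23, 35, 93, 56, 1, 24, 71]): compare 15 with smallest([23, 35, 93, 56, 1, 24, 71])
smallest([23, 35, 93, 56, 1, 24, 71]): compare 23 with smallest([35, 93, 56, 1, 24, 71])
smallest([35, 93, 56, 1, 24, 71]): compare 35 with smallest([93, 56, 1, 24, 71])
smallest([93, 56, 1, 24, 71]): compare 93 with smallest([56, 1, 24, 71])
smallest([56, 1, 24, 71]): compare 56 with smallest([1, 24, 71])
smallest([1, 24, 71]): compare 1 with smallest([24, 71])
smallest([24, 71]): compare 24 with smallest([71])
smallest([71]) = 71  (base case)
Compare 24 with 71 -> 24
Compare 1 with 24 -> 1
Compare 56 with 1 -> 1
Compare 93 with 1 -> 1
Compare 35 with 1 -> 1
Compare 23 with 1 -> 1
Compare 15 with 1 -> 1

1


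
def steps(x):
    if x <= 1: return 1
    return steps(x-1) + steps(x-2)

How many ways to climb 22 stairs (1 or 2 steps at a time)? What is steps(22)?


Building up from base cases:
steps(0) = 1
steps(1) = 1
steps(2) = steps(1) + steps(0) = 1 + 1 = 2
steps(3) = steps(2) + steps(1) = 2 + 1 = 3
steps(4) = steps(3) + steps(2) = 3 + 2 = 5
steps(5) = steps(4) + steps(3) = 5 + 3 = 8
steps(6) = steps(5) + steps(4) = 8 + 5 = 13
steps(7) = steps(6) + steps(5) = 13 + 8 = 21
steps(8) = steps(7) + steps(6) = 21 + 13 = 34
steps(9) = steps(8) + steps(7) = 34 + 21 = 55
steps(10) = steps(9) + steps(8) = 55 + 34 = 89
steps(11) = steps(10) + steps(9) = 89 + 55 = 144
steps(12) = steps(11) + steps(10) = 144 + 89 = 233
steps(13) = steps(12) + steps(11) = 233 + 144 = 377
steps(14) = steps(13) + steps(12) = 377 + 233 = 610
steps(15) = steps(14) + steps(13) = 610 + 377 = 987
steps(16) = steps(15) + steps(14) = 987 + 610 = 1597
steps(17) = steps(16) + steps(15) = 1597 + 987 = 2584
steps(18) = steps(17) + steps(16) = 2584 + 1597 = 4181
steps(19) = steps(18) + steps(17) = 4181 + 2584 = 6765
steps(20) = steps(19) + steps(18) = 6765 + 4181 = 10946
steps(21) = steps(20) + steps(19) = 10946 + 6765 = 17711
steps(22) = steps(21) + steps(20) = 17711 + 10946 = 28657

28657


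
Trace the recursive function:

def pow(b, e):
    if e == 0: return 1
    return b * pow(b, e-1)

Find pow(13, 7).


pow(13, 7)
= 13 * pow(13, 6)
= 13 * 13 * pow(13, 5)
= 13 * 13 * 13 * pow(13, 4)
= 13 * 13 * 13 * 13 * pow(13, 3)
= 13 * 13 * 13 * 13 * 13 * pow(13, 2)
= 13 * 13 * 13 * 13 * 13 * 13 * pow(13, 1)
= 13 * 13 * 13 * 13 * 13 * 13 * 13 * pow(13, 0)
= 13 * 13 * 13 * 13 * 13 * 13 * 13 * 1
= 62748517

62748517


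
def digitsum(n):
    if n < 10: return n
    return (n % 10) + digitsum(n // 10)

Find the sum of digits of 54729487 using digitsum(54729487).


digitsum(54729487) = 7 + digitsum(5472948)
digitsum(5472948) = 8 + digitsum(547294)
digitsum(547294) = 4 + digitsum(54729)
digitsum(54729) = 9 + digitsum(5472)
digitsum(5472) = 2 + digitsum(547)
digitsum(547) = 7 + digitsum(54)
digitsum(54) = 4 + digitsum(5)
digitsum(5) = 5  (base case)
Total: 7 + 8 + 4 + 9 + 2 + 7 + 4 + 5 = 46

46


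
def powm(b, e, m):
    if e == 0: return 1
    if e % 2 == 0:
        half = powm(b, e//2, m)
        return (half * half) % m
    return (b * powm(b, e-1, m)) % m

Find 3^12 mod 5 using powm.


powm(3, 12, 5): e is even, compute powm(3, 6, 5)
  powm(3, 6, 5): e is even, compute powm(3, 3, 5)
    powm(3, 3, 5): e is odd, compute powm(3, 2, 5)
      powm(3, 2, 5): e is even, compute powm(3, 1, 5)
        powm(3, 1, 5): e is odd, compute powm(3, 0, 5)
          powm(3, 0, 5) = 1
        (3 * 1) % 5 = 3
      half=3, (3*3) % 5 = 4
    (3 * 4) % 5 = 2
  half=2, (2*2) % 5 = 4
half=4, (4*4) % 5 = 1

1


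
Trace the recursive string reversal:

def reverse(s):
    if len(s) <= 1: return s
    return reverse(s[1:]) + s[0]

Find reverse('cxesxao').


reverse('cxesxao') = reverse('xesxao') + 'c'
reverse('xesxao') = reverse('esxao') + 'x'
reverse('esxao') = reverse('sxao') + 'e'
reverse('sxao') = reverse('xao') + 's'
reverse('xao') = reverse('ao') + 'x'
reverse('ao') = reverse('o') + 'a'
reverse('o') = 'o'  (base case)
Concatenating: 'o' + 'a' + 'x' + 's' + 'e' + 'x' + 'c' = 'oaxsexc'

oaxsexc


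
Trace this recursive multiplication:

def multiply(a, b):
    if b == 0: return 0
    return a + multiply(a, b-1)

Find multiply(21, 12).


multiply(21, 12) = 21 + multiply(21, 11)
multiply(21, 11) = 21 + multiply(21, 10)
multiply(21, 10) = 21 + multiply(21, 9)
multiply(21, 9) = 21 + multiply(21, 8)
multiply(21, 8) = 21 + multiply(21, 7)
multiply(21, 7) = 21 + multiply(21, 6)
multiply(21, 6) = 21 + multiply(21, 5)
multiply(21, 5) = 21 + multiply(21, 4)
multiply(21, 4) = 21 + multiply(21, 3)
multiply(21, 3) = 21 + multiply(21, 2)
multiply(21, 2) = 21 + multiply(21, 1)
multiply(21, 1) = 21 + multiply(21, 0)
multiply(21, 0) = 0  (base case)
Total: 21 + 21 + 21 + 21 + 21 + 21 + 21 + 21 + 21 + 21 + 21 + 21 + 0 = 252

252


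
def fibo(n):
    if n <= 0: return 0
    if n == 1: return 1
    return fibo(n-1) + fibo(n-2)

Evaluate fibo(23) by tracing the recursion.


Computing fibo(23) bottom-up:
fibo(0) = 0
fibo(1) = 1
fibo(2) = fibo(1) + fibo(0) = 1 + 0 = 1
fibo(3) = fibo(2) + fibo(1) = 1 + 1 = 2
fibo(4) = fibo(3) + fibo(2) = 2 + 1 = 3
fibo(5) = fibo(4) + fibo(3) = 3 + 2 = 5
fibo(6) = fibo(5) + fibo(4) = 5 + 3 = 8
fibo(7) = fibo(6) + fibo(5) = 8 + 5 = 13
fibo(8) = fibo(7) + fibo(6) = 13 + 8 = 21
fibo(9) = fibo(8) + fibo(7) = 21 + 13 = 34
fibo(10) = fibo(9) + fibo(8) = 34 + 21 = 55
fibo(11) = fibo(10) + fibo(9) = 55 + 34 = 89
fibo(12) = fibo(11) + fibo(10) = 89 + 55 = 144
fibo(13) = fibo(12) + fibo(11) = 144 + 89 = 233
fibo(14) = fibo(13) + fibo(12) = 233 + 144 = 377
fibo(15) = fibo(14) + fibo(13) = 377 + 233 = 610
fibo(16) = fibo(15) + fibo(14) = 610 + 377 = 987
fibo(17) = fibo(16) + fibo(15) = 987 + 610 = 1597
fibo(18) = fibo(17) + fibo(16) = 1597 + 987 = 2584
fibo(19) = fibo(18) + fibo(17) = 2584 + 1597 = 4181
fibo(20) = fibo(19) + fibo(18) = 4181 + 2584 = 6765
fibo(21) = fibo(20) + fibo(19) = 6765 + 4181 = 10946
fibo(22) = fibo(21) + fibo(20) = 10946 + 6765 = 17711
fibo(23) = fibo(22) + fibo(21) = 17711 + 10946 = 28657

28657


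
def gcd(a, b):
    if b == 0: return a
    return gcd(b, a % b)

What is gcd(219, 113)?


gcd(219, 113) = gcd(113, 106)
gcd(113, 106) = gcd(106, 7)
gcd(106, 7) = gcd(7, 1)
gcd(7, 1) = gcd(1, 0)
gcd(1, 0) = 1  (base case)

1


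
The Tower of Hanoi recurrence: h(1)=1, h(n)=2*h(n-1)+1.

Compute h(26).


h(26) = 2 * h(25) + 1
h(25) = 2 * h(24) + 1
h(24) = 2 * h(23) + 1
h(23) = 2 * h(22) + 1
h(22) = 2 * h(21) + 1
h(21) = 2 * h(20) + 1
h(20) = 2 * h(19) + 1
h(19) = 2 * h(18) + 1
h(18) = 2 * h(17) + 1
h(17) = 2 * h(16) + 1
h(16) = 2 * h(15) + 1
h(15) = 2 * h(14) + 1
h(14) = 2 * h(13) + 1
h(13) = 2 * h(12) + 1
h(12) = 2 * h(11) + 1
h(11) = 2 * h(10) + 1
h(10) = 2 * h(9) + 1
h(9) = 2 * h(8) + 1
h(8) = 2 * h(7) + 1
h(7) = 2 * h(6) + 1
h(6) = 2 * h(5) + 1
h(5) = 2 * h(4) + 1
h(4) = 2 * h(3) + 1
h(3) = 2 * h(2) + 1
h(2) = 2 * h(1) + 1
h(1) = 1  (base case)
h(2) = 2 * 1 + 1 = 3
h(3) = 2 * 3 + 1 = 7
h(4) = 2 * 7 + 1 = 15
h(5) = 2 * 15 + 1 = 31
h(6) = 2 * 31 + 1 = 63
h(7) = 2 * 63 + 1 = 127
h(8) = 2 * 127 + 1 = 255
h(9) = 2 * 255 + 1 = 511
h(10) = 2 * 511 + 1 = 1023
h(11) = 2 * 1023 + 1 = 2047
h(12) = 2 * 2047 + 1 = 4095
h(13) = 2 * 4095 + 1 = 8191
h(14) = 2 * 8191 + 1 = 16383
h(15) = 2 * 16383 + 1 = 32767
h(16) = 2 * 32767 + 1 = 65535
h(17) = 2 * 65535 + 1 = 131071
h(18) = 2 * 131071 + 1 = 262143
h(19) = 2 * 262143 + 1 = 524287
h(20) = 2 * 524287 + 1 = 1048575
h(21) = 2 * 1048575 + 1 = 2097151
h(22) = 2 * 2097151 + 1 = 4194303
h(23) = 2 * 4194303 + 1 = 8388607
h(24) = 2 * 8388607 + 1 = 16777215
h(25) = 2 * 16777215 + 1 = 33554431
h(26) = 2 * 33554431 + 1 = 67108863

67108863


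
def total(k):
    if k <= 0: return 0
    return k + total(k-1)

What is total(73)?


total(73)
= 73 + 72 + 71 + 70 + 69 + 68 + 67 + 66 + 65 + 64 + 63 + 62 + 61 + 60 + 59 + 58 + 57 + 56 + 55 + 54 + 53 + 52 + 51 + 50 + 49 + 48 + 47 + 46 + 45 + 44 + 43 + 42 + 41 + 40 + 39 + 38 + 37 + 36 + 35 + 34 + 33 + 32 + 31 + 30 + 29 + 28 + 27 + 26 + 25 + 24 + 23 + 22 + 21 + 20 + 19 + 18 + 17 + 16 + 15 + 14 + 13 + 12 + 11 + 10 + 9 + 8 + 7 + 6 + 5 + 4 + 3 + 2 + 1 + total(0)
= 73 + 72 + 71 + 70 + 69 + 68 + 67 + 66 + 65 + 64 + 63 + 62 + 61 + 60 + 59 + 58 + 57 + 56 + 55 + 54 + 53 + 52 + 51 + 50 + 49 + 48 + 47 + 46 + 45 + 44 + 43 + 42 + 41 + 40 + 39 + 38 + 37 + 36 + 35 + 34 + 33 + 32 + 31 + 30 + 29 + 28 + 27 + 26 + 25 + 24 + 23 + 22 + 21 + 20 + 19 + 18 + 17 + 16 + 15 + 14 + 13 + 12 + 11 + 10 + 9 + 8 + 7 + 6 + 5 + 4 + 3 + 2 + 1 + 0
= 2701

2701


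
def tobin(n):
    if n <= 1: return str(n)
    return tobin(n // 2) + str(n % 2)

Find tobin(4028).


tobin(4028) = tobin(2014) + '0'
tobin(2014) = tobin(1007) + '0'
tobin(1007) = tobin(503) + '1'
tobin(503) = tobin(251) + '1'
tobin(251) = tobin(125) + '1'
tobin(125) = tobin(62) + '1'
tobin(62) = tobin(31) + '0'
tobin(31) = tobin(15) + '1'
tobin(15) = tobin(7) + '1'
tobin(7) = tobin(3) + '1'
tobin(3) = tobin(1) + '1'
tobin(1) = '1'  (base case)
Concatenating: '1' + '1' + '1' + '1' + '1' + '0' + '1' + '1' + '1' + '1' + '0' + '0' = '111110111100'

111110111100


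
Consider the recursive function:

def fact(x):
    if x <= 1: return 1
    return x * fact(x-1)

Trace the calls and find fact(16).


fact(16)
= 16 * fact(15)
= 16 * 15 * fact(14)
= 16 * 15 * 14 * fact(13)
= 16 * 15 * 14 * 13 * fact(12)
= 16 * 15 * 14 * 13 * 12 * fact(11)
= 16 * 15 * 14 * 13 * 12 * 11 * fact(10)
= 16 * 15 * 14 * 13 * 12 * 11 * 10 * fact(9)
= 16 * 15 * 14 * 13 * 12 * 11 * 10 * 9 * fact(8)
= 16 * 15 * 14 * 13 * 12 * 11 * 10 * 9 * 8 * fact(7)
= 16 * 15 * 14 * 13 * 12 * 11 * 10 * 9 * 8 * 7 * fact(6)
= 16 * 15 * 14 * 13 * 12 * 11 * 10 * 9 * 8 * 7 * 6 * fact(5)
= 16 * 15 * 14 * 13 * 12 * 11 * 10 * 9 * 8 * 7 * 6 * 5 * fact(4)
= 16 * 15 * 14 * 13 * 12 * 11 * 10 * 9 * 8 * 7 * 6 * 5 * 4 * fact(3)
= 16 * 15 * 14 * 13 * 12 * 11 * 10 * 9 * 8 * 7 * 6 * 5 * 4 * 3 * fact(2)
= 16 * 15 * 14 * 13 * 12 * 11 * 10 * 9 * 8 * 7 * 6 * 5 * 4 * 3 * 2 * fact(1)
= 16 * 15 * 14 * 13 * 12 * 11 * 10 * 9 * 8 * 7 * 6 * 5 * 4 * 3 * 2 * 1
= 20922789888000

20922789888000


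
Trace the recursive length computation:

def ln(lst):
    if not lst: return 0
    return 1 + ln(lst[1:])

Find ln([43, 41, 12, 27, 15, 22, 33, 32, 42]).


ln([43, 41, 12, 27, 15, 22, 33, 32, 42]) = 1 + ln([41, 12, 27, 15, 22, 33, 32, 42])
ln([41, 12, 27, 15, 22, 33, 32, 42]) = 1 + ln([12, 27, 15, 22, 33, 32, 42])
ln([12, 27, 15, 22, 33, 32, 42]) = 1 + ln([27, 15, 22, 33, 32, 42])
ln([27, 15, 22, 33, 32, 42]) = 1 + ln([15, 22, 33, 32, 42])
ln([15, 22, 33, 32, 42]) = 1 + ln([22, 33, 32, 42])
ln([22, 33, 32, 42]) = 1 + ln([33, 32, 42])
ln([33, 32, 42]) = 1 + ln([32, 42])
ln([32, 42]) = 1 + ln([42])
ln([42]) = 1 + ln([])
ln([]) = 0  (base case)
Unwinding: 1 + 1 + 1 + 1 + 1 + 1 + 1 + 1 + 1 + 0 = 9

9


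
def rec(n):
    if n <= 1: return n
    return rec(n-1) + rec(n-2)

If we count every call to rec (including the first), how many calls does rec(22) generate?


Let C(n) = total calls for rec(n)
C(0) = 1, C(1) = 1
C(2) = 1 + C(1) + C(0) = 1 + 1 + 1 = 3
C(3) = 1 + C(2) + C(1) = 1 + 3 + 1 = 5
C(4) = 1 + C(3) + C(2) = 1 + 5 + 3 = 9
C(5) = 1 + C(4) + C(3) = 1 + 9 + 5 = 15
C(6) = 1 + C(5) + C(4) = 1 + 15 + 9 = 25
C(7) = 1 + C(6) + C(5) = 1 + 25 + 15 = 41
C(8) = 1 + C(7) + C(6) = 1 + 41 + 25 = 67
C(9) = 1 + C(8) + C(7) = 1 + 67 + 41 = 109
C(10) = 1 + C(9) + C(8) = 1 + 109 + 67 = 177
C(11) = 1 + C(10) + C(9) = 1 + 177 + 109 = 287
C(12) = 1 + C(11) + C(10) = 1 + 287 + 177 = 465
C(13) = 1 + C(12) + C(11) = 1 + 465 + 287 = 753
C(14) = 1 + C(13) + C(12) = 1 + 753 + 465 = 1219
C(15) = 1 + C(14) + C(13) = 1 + 1219 + 753 = 1973
C(16) = 1 + C(15) + C(14) = 1 + 1973 + 1219 = 3193
C(17) = 1 + C(16) + C(15) = 1 + 3193 + 1973 = 5167
C(18) = 1 + C(17) + C(16) = 1 + 5167 + 3193 = 8361
C(19) = 1 + C(18) + C(17) = 1 + 8361 + 5167 = 13529
C(20) = 1 + C(19) + C(18) = 1 + 13529 + 8361 = 21891
C(21) = 1 + C(20) + C(19) = 1 + 21891 + 13529 = 35421
C(22) = 1 + C(21) + C(20) = 1 + 35421 + 21891 = 57313

57313


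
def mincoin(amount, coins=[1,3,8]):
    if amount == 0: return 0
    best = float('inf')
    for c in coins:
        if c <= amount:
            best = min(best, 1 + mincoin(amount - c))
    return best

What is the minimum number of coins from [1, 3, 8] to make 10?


Building up with DP:
mincoin(0) = 0
mincoin(1) = min(1+mincoin(0)=1+0=1) = 1
mincoin(2) = min(1+mincoin(1)=1+1=2) = 2
mincoin(3) = min(1+mincoin(2)=1+2=3, 1+mincoin(0)=1+0=1) = 1
mincoin(4) = min(1+mincoin(3)=1+1=2, 1+mincoin(1)=1+1=2) = 2
mincoin(5) = min(1+mincoin(4)=1+2=3, 1+mincoin(2)=1+2=3) = 3
mincoin(6) = min(1+mincoin(5)=1+3=4, 1+mincoin(3)=1+1=2) = 2
mincoin(7) = min(1+mincoin(6)=1+2=3, 1+mincoin(4)=1+2=3) = 3
mincoin(8) = min(1+mincoin(7)=1+3=4, 1+mincoin(5)=1+3=4, 1+mincoin(0)=1+0=1) = 1
mincoin(9) = min(1+mincoin(8)=1+1=2, 1+mincoin(6)=1+2=3, 1+mincoin(1)=1+1=2) = 2
mincoin(10) = min(1+mincoin(9)=1+2=3, 1+mincoin(7)=1+3=4, 1+mincoin(2)=1+2=3) = 3

3


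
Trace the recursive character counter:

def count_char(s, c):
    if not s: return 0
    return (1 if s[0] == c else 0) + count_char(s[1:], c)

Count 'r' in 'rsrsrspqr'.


s[0]='r' == 'r' -> 1
s[0]='s' != 'r' -> 0
s[0]='r' == 'r' -> 1
s[0]='s' != 'r' -> 0
s[0]='r' == 'r' -> 1
s[0]='s' != 'r' -> 0
s[0]='p' != 'r' -> 0
s[0]='q' != 'r' -> 0
s[0]='r' == 'r' -> 1
Sum: 1 + 0 + 1 + 0 + 1 + 0 + 0 + 0 + 1 = 4

4


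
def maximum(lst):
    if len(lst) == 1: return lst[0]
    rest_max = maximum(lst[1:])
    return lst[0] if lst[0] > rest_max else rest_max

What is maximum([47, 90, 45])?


maximum([47, 90, 45]): compare 47 with maximum([90, 45])
maximum([90, 45]): compare 90 with maximum([45])
maximum([45]) = 45  (base case)
Compare 90 with 45 -> 90
Compare 47 with 90 -> 90

90


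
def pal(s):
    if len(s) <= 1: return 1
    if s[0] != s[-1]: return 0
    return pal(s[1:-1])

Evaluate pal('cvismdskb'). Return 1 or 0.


pal('cvismdskb'): s[0]='c' != s[-1]='b' -> return 0
Result: 0 (not a palindrome)

0


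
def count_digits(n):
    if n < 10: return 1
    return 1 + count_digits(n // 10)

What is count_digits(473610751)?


count_digits(473610751) = 1 + count_digits(47361075)
count_digits(47361075) = 1 + count_digits(4736107)
count_digits(4736107) = 1 + count_digits(473610)
count_digits(473610) = 1 + count_digits(47361)
count_digits(47361) = 1 + count_digits(4736)
count_digits(4736) = 1 + count_digits(473)
count_digits(473) = 1 + count_digits(47)
count_digits(47) = 1 + count_digits(4)
count_digits(4) = 1  (base case: 4 < 10)
Unwinding: 1 + 1 + 1 + 1 + 1 + 1 + 1 + 1 + 1 = 9

9


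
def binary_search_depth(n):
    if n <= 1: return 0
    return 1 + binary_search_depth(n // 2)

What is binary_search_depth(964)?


964 / 2 = 482
482 / 2 = 241
241 / 2 = 120
120 / 2 = 60
60 / 2 = 30
30 / 2 = 15
15 / 2 = 7
7 / 2 = 3
3 / 2 = 1
Reached 1 after 9 halvings

9


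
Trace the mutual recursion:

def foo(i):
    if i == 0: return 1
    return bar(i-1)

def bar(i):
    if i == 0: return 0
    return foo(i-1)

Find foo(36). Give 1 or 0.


foo(36) = bar(35)
bar(35) = foo(34)
foo(34) = bar(33)
bar(33) = foo(32)
foo(32) = bar(31)
bar(31) = foo(30)
foo(30) = bar(29)
bar(29) = foo(28)
foo(28) = bar(27)
bar(27) = foo(26)
foo(26) = bar(25)
bar(25) = foo(24)
foo(24) = bar(23)
bar(23) = foo(22)
foo(22) = bar(21)
bar(21) = foo(20)
foo(20) = bar(19)
bar(19) = foo(18)
foo(18) = bar(17)
bar(17) = foo(16)
foo(16) = bar(15)
bar(15) = foo(14)
foo(14) = bar(13)
bar(13) = foo(12)
foo(12) = bar(11)
bar(11) = foo(10)
foo(10) = bar(9)
bar(9) = foo(8)
foo(8) = bar(7)
bar(7) = foo(6)
foo(6) = bar(5)
bar(5) = foo(4)
foo(4) = bar(3)
bar(3) = foo(2)
foo(2) = bar(1)
bar(1) = foo(0)
foo(0) = 1  (base case)
Result: 1

1


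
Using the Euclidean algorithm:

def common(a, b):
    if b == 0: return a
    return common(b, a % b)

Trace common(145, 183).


common(145, 183) = common(183, 145)
common(183, 145) = common(145, 38)
common(145, 38) = common(38, 31)
common(38, 31) = common(31, 7)
common(31, 7) = common(7, 3)
common(7, 3) = common(3, 1)
common(3, 1) = common(1, 0)
common(1, 0) = 1  (base case)

1


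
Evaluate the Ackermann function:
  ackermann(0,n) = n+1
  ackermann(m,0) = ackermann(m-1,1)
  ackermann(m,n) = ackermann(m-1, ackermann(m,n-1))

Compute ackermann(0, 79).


ackermann(0, 79) = 80
Result: ackermann(0, 79) = 80

80


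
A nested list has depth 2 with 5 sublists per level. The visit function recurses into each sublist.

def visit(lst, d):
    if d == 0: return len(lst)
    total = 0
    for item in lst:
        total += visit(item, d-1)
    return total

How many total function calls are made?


At depth 0 (root): 1 call
At depth 1: each of 1 parents calls visit on 5 children = 5 calls
At depth 2: each of 5 parents calls visit on 5 children = 25 calls
Total: 1 + 5 + 25 = 31

31


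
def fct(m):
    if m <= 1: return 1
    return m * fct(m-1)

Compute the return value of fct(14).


fct(14)
= 14 * fct(13)
= 14 * 13 * fct(12)
= 14 * 13 * 12 * fct(11)
= 14 * 13 * 12 * 11 * fct(10)
= 14 * 13 * 12 * 11 * 10 * fct(9)
= 14 * 13 * 12 * 11 * 10 * 9 * fct(8)
= 14 * 13 * 12 * 11 * 10 * 9 * 8 * fct(7)
= 14 * 13 * 12 * 11 * 10 * 9 * 8 * 7 * fct(6)
= 14 * 13 * 12 * 11 * 10 * 9 * 8 * 7 * 6 * fct(5)
= 14 * 13 * 12 * 11 * 10 * 9 * 8 * 7 * 6 * 5 * fct(4)
= 14 * 13 * 12 * 11 * 10 * 9 * 8 * 7 * 6 * 5 * 4 * fct(3)
= 14 * 13 * 12 * 11 * 10 * 9 * 8 * 7 * 6 * 5 * 4 * 3 * fct(2)
= 14 * 13 * 12 * 11 * 10 * 9 * 8 * 7 * 6 * 5 * 4 * 3 * 2 * fct(1)
= 14 * 13 * 12 * 11 * 10 * 9 * 8 * 7 * 6 * 5 * 4 * 3 * 2 * 1
= 87178291200

87178291200


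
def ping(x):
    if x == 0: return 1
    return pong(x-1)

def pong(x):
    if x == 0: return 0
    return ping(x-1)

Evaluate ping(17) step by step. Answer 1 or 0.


ping(17) = pong(16)
pong(16) = ping(15)
ping(15) = pong(14)
pong(14) = ping(13)
ping(13) = pong(12)
pong(12) = ping(11)
ping(11) = pong(10)
pong(10) = ping(9)
ping(9) = pong(8)
pong(8) = ping(7)
ping(7) = pong(6)
pong(6) = ping(5)
ping(5) = pong(4)
pong(4) = ping(3)
ping(3) = pong(2)
pong(2) = ping(1)
ping(1) = pong(0)
pong(0) = 0  (base case)
Result: 0

0


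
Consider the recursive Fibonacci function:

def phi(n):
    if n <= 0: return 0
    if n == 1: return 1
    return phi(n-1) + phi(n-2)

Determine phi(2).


Computing phi(2) bottom-up:
phi(0) = 0
phi(1) = 1
phi(2) = phi(1) + phi(0) = 1 + 0 = 1

1


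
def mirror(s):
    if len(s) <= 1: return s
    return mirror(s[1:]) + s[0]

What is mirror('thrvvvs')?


mirror('thrvvvs') = mirror('hrvvvs') + 't'
mirror('hrvvvs') = mirror('rvvvs') + 'h'
mirror('rvvvs') = mirror('vvvs') + 'r'
mirror('vvvs') = mirror('vvs') + 'v'
mirror('vvs') = mirror('vs') + 'v'
mirror('vs') = mirror('s') + 'v'
mirror('s') = 's'  (base case)
Concatenating: 's' + 'v' + 'v' + 'v' + 'r' + 'h' + 't' = 'svvvrht'

svvvrht


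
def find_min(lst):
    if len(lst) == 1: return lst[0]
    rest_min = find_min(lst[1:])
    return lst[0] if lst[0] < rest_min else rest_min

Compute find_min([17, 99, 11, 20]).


find_min([17, 99, 11, 20]): compare 17 with find_min([99, 11, 20])
find_min([99, 11, 20]): compare 99 with find_min([11, 20])
find_min([11, 20]): compare 11 with find_min([20])
find_min([20]) = 20  (base case)
Compare 11 with 20 -> 11
Compare 99 with 11 -> 11
Compare 17 with 11 -> 11

11


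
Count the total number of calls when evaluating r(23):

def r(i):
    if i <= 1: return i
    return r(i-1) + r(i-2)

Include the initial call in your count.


Let C(n) = total calls for r(n)
C(0) = 1, C(1) = 1
C(2) = 1 + C(1) + C(0) = 1 + 1 + 1 = 3
C(3) = 1 + C(2) + C(1) = 1 + 3 + 1 = 5
C(4) = 1 + C(3) + C(2) = 1 + 5 + 3 = 9
C(5) = 1 + C(4) + C(3) = 1 + 9 + 5 = 15
C(6) = 1 + C(5) + C(4) = 1 + 15 + 9 = 25
C(7) = 1 + C(6) + C(5) = 1 + 25 + 15 = 41
C(8) = 1 + C(7) + C(6) = 1 + 41 + 25 = 67
C(9) = 1 + C(8) + C(7) = 1 + 67 + 41 = 109
C(10) = 1 + C(9) + C(8) = 1 + 109 + 67 = 177
C(11) = 1 + C(10) + C(9) = 1 + 177 + 109 = 287
C(12) = 1 + C(11) + C(10) = 1 + 287 + 177 = 465
C(13) = 1 + C(12) + C(11) = 1 + 465 + 287 = 753
C(14) = 1 + C(13) + C(12) = 1 + 753 + 465 = 1219
C(15) = 1 + C(14) + C(13) = 1 + 1219 + 753 = 1973
C(16) = 1 + C(15) + C(14) = 1 + 1973 + 1219 = 3193
C(17) = 1 + C(16) + C(15) = 1 + 3193 + 1973 = 5167
C(18) = 1 + C(17) + C(16) = 1 + 5167 + 3193 = 8361
C(19) = 1 + C(18) + C(17) = 1 + 8361 + 5167 = 13529
C(20) = 1 + C(19) + C(18) = 1 + 13529 + 8361 = 21891
C(21) = 1 + C(20) + C(19) = 1 + 21891 + 13529 = 35421
C(22) = 1 + C(21) + C(20) = 1 + 35421 + 21891 = 57313
C(23) = 1 + C(22) + C(21) = 1 + 57313 + 35421 = 92735

92735


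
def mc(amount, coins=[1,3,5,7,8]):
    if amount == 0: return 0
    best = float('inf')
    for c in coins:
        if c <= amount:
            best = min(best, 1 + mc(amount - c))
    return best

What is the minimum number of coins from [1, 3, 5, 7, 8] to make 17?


Building up with DP:
mc(0) = 0
mc(1) = min(1+mc(0)=1+0=1) = 1
mc(2) = min(1+mc(1)=1+1=2) = 2
mc(3) = min(1+mc(2)=1+2=3, 1+mc(0)=1+0=1) = 1
mc(4) = min(1+mc(3)=1+1=2, 1+mc(1)=1+1=2) = 2
mc(5) = min(1+mc(4)=1+2=3, 1+mc(2)=1+2=3, 1+mc(0)=1+0=1) = 1
mc(6) = min(1+mc(5)=1+1=2, 1+mc(3)=1+1=2, 1+mc(1)=1+1=2) = 2
mc(7) = min(1+mc(6)=1+2=3, 1+mc(4)=1+2=3, 1+mc(2)=1+2=3, 1+mc(0)=1+0=1) = 1
mc(8) = min(1+mc(7)=1+1=2, 1+mc(5)=1+1=2, 1+mc(3)=1+1=2, 1+mc(1)=1+1=2, 1+mc(0)=1+0=1) = 1
mc(9) = min(1+mc(8)=1+1=2, 1+mc(6)=1+2=3, 1+mc(4)=1+2=3, 1+mc(2)=1+2=3, 1+mc(1)=1+1=2) = 2
mc(10) = min(1+mc(9)=1+2=3, 1+mc(7)=1+1=2, 1+mc(5)=1+1=2, 1+mc(3)=1+1=2, 1+mc(2)=1+2=3) = 2
mc(11) = min(1+mc(10)=1+2=3, 1+mc(8)=1+1=2, 1+mc(6)=1+2=3, 1+mc(4)=1+2=3, 1+mc(3)=1+1=2) = 2
mc(12) = min(1+mc(11)=1+2=3, 1+mc(9)=1+2=3, 1+mc(7)=1+1=2, 1+mc(5)=1+1=2, 1+mc(4)=1+2=3) = 2
mc(13) = min(1+mc(12)=1+2=3, 1+mc(10)=1+2=3, 1+mc(8)=1+1=2, 1+mc(6)=1+2=3, 1+mc(5)=1+1=2) = 2
mc(14) = min(1+mc(13)=1+2=3, 1+mc(11)=1+2=3, 1+mc(9)=1+2=3, 1+mc(7)=1+1=2, 1+mc(6)=1+2=3) = 2
mc(15) = min(1+mc(14)=1+2=3, 1+mc(12)=1+2=3, 1+mc(10)=1+2=3, 1+mc(8)=1+1=2, 1+mc(7)=1+1=2) = 2
mc(16) = min(1+mc(15)=1+2=3, 1+mc(13)=1+2=3, 1+mc(11)=1+2=3, 1+mc(9)=1+2=3, 1+mc(8)=1+1=2) = 2
mc(17) = min(1+mc(16)=1+2=3, 1+mc(14)=1+2=3, 1+mc(12)=1+2=3, 1+mc(10)=1+2=3, 1+mc(9)=1+2=3) = 3

3


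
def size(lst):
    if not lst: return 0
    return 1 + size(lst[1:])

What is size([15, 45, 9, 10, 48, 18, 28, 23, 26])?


size([15, 45, 9, 10, 48, 18, 28, 23, 26]) = 1 + size([45, 9, 10, 48, 18, 28, 23, 26])
size([45, 9, 10, 48, 18, 28, 23, 26]) = 1 + size([9, 10, 48, 18, 28, 23, 26])
size([9, 10, 48, 18, 28, 23, 26]) = 1 + size([10, 48, 18, 28, 23, 26])
size([10, 48, 18, 28, 23, 26]) = 1 + size([48, 18, 28, 23, 26])
size([48, 18, 28, 23, 26]) = 1 + size([18, 28, 23, 26])
size([18, 28, 23, 26]) = 1 + size([28, 23, 26])
size([28, 23, 26]) = 1 + size([23, 26])
size([23, 26]) = 1 + size([26])
size([26]) = 1 + size([])
size([]) = 0  (base case)
Unwinding: 1 + 1 + 1 + 1 + 1 + 1 + 1 + 1 + 1 + 0 = 9

9


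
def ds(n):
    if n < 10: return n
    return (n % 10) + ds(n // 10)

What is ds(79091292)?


ds(79091292) = 2 + ds(7909129)
ds(7909129) = 9 + ds(790912)
ds(790912) = 2 + ds(79091)
ds(79091) = 1 + ds(7909)
ds(7909) = 9 + ds(790)
ds(790) = 0 + ds(79)
ds(79) = 9 + ds(7)
ds(7) = 7  (base case)
Total: 2 + 9 + 2 + 1 + 9 + 0 + 9 + 7 = 39

39


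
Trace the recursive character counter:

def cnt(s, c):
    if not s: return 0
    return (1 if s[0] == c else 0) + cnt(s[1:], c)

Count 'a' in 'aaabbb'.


s[0]='a' == 'a' -> 1
s[0]='a' == 'a' -> 1
s[0]='a' == 'a' -> 1
s[0]='b' != 'a' -> 0
s[0]='b' != 'a' -> 0
s[0]='b' != 'a' -> 0
Sum: 1 + 1 + 1 + 0 + 0 + 0 = 3

3


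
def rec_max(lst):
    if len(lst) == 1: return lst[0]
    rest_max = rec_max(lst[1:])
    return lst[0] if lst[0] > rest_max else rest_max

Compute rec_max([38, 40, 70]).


rec_max([38, 40, 70]): compare 38 with rec_max([40, 70])
rec_max([40, 70]): compare 40 with rec_max([70])
rec_max([70]) = 70  (base case)
Compare 40 with 70 -> 70
Compare 38 with 70 -> 70

70


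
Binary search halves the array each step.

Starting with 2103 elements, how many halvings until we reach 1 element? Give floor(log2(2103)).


2103 / 2 = 1051
1051 / 2 = 525
525 / 2 = 262
262 / 2 = 131
131 / 2 = 65
65 / 2 = 32
32 / 2 = 16
16 / 2 = 8
8 / 2 = 4
4 / 2 = 2
2 / 2 = 1
Reached 1 after 11 halvings

11


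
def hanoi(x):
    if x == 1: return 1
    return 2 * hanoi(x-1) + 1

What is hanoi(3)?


hanoi(3) = 2 * hanoi(2) + 1
hanoi(2) = 2 * hanoi(1) + 1
hanoi(1) = 1  (base case)
hanoi(2) = 2 * 1 + 1 = 3
hanoi(3) = 2 * 3 + 1 = 7

7


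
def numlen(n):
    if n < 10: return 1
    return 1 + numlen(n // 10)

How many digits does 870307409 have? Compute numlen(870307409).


numlen(870307409) = 1 + numlen(87030740)
numlen(87030740) = 1 + numlen(8703074)
numlen(8703074) = 1 + numlen(870307)
numlen(870307) = 1 + numlen(87030)
numlen(87030) = 1 + numlen(8703)
numlen(8703) = 1 + numlen(870)
numlen(870) = 1 + numlen(87)
numlen(87) = 1 + numlen(8)
numlen(8) = 1  (base case: 8 < 10)
Unwinding: 1 + 1 + 1 + 1 + 1 + 1 + 1 + 1 + 1 = 9

9


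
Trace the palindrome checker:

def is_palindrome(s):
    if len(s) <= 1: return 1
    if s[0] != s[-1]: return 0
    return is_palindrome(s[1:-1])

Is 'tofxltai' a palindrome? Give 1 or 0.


is_palindrome('tofxltai'): s[0]='t' != s[-1]='i' -> return 0
Result: 0 (not a palindrome)

0


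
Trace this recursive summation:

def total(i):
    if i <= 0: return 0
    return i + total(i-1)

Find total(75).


total(75)
= 75 + 74 + 73 + 72 + 71 + 70 + 69 + 68 + 67 + 66 + 65 + 64 + 63 + 62 + 61 + 60 + 59 + 58 + 57 + 56 + 55 + 54 + 53 + 52 + 51 + 50 + 49 + 48 + 47 + 46 + 45 + 44 + 43 + 42 + 41 + 40 + 39 + 38 + 37 + 36 + 35 + 34 + 33 + 32 + 31 + 30 + 29 + 28 + 27 + 26 + 25 + 24 + 23 + 22 + 21 + 20 + 19 + 18 + 17 + 16 + 15 + 14 + 13 + 12 + 11 + 10 + 9 + 8 + 7 + 6 + 5 + 4 + 3 + 2 + 1 + total(0)
= 75 + 74 + 73 + 72 + 71 + 70 + 69 + 68 + 67 + 66 + 65 + 64 + 63 + 62 + 61 + 60 + 59 + 58 + 57 + 56 + 55 + 54 + 53 + 52 + 51 + 50 + 49 + 48 + 47 + 46 + 45 + 44 + 43 + 42 + 41 + 40 + 39 + 38 + 37 + 36 + 35 + 34 + 33 + 32 + 31 + 30 + 29 + 28 + 27 + 26 + 25 + 24 + 23 + 22 + 21 + 20 + 19 + 18 + 17 + 16 + 15 + 14 + 13 + 12 + 11 + 10 + 9 + 8 + 7 + 6 + 5 + 4 + 3 + 2 + 1 + 0
= 2850

2850


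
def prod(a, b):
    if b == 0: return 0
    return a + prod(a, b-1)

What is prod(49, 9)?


prod(49, 9) = 49 + prod(49, 8)
prod(49, 8) = 49 + prod(49, 7)
prod(49, 7) = 49 + prod(49, 6)
prod(49, 6) = 49 + prod(49, 5)
prod(49, 5) = 49 + prod(49, 4)
prod(49, 4) = 49 + prod(49, 3)
prod(49, 3) = 49 + prod(49, 2)
prod(49, 2) = 49 + prod(49, 1)
prod(49, 1) = 49 + prod(49, 0)
prod(49, 0) = 0  (base case)
Total: 49 + 49 + 49 + 49 + 49 + 49 + 49 + 49 + 49 + 0 = 441

441


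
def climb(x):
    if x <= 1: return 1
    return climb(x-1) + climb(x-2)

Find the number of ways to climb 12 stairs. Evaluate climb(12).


Building up from base cases:
climb(0) = 1
climb(1) = 1
climb(2) = climb(1) + climb(0) = 1 + 1 = 2
climb(3) = climb(2) + climb(1) = 2 + 1 = 3
climb(4) = climb(3) + climb(2) = 3 + 2 = 5
climb(5) = climb(4) + climb(3) = 5 + 3 = 8
climb(6) = climb(5) + climb(4) = 8 + 5 = 13
climb(7) = climb(6) + climb(5) = 13 + 8 = 21
climb(8) = climb(7) + climb(6) = 21 + 13 = 34
climb(9) = climb(8) + climb(7) = 34 + 21 = 55
climb(10) = climb(9) + climb(8) = 55 + 34 = 89
climb(11) = climb(10) + climb(9) = 89 + 55 = 144
climb(12) = climb(11) + climb(10) = 144 + 89 = 233

233


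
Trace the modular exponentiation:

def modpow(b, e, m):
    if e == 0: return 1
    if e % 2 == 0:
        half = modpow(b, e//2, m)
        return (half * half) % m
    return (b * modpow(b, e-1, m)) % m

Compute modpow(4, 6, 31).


modpow(4, 6, 31): e is even, compute modpow(4, 3, 31)
  modpow(4, 3, 31): e is odd, compute modpow(4, 2, 31)
    modpow(4, 2, 31): e is even, compute modpow(4, 1, 31)
      modpow(4, 1, 31): e is odd, compute modpow(4, 0, 31)
        modpow(4, 0, 31) = 1
      (4 * 1) % 31 = 4
    half=4, (4*4) % 31 = 16
  (4 * 16) % 31 = 2
half=2, (2*2) % 31 = 4

4


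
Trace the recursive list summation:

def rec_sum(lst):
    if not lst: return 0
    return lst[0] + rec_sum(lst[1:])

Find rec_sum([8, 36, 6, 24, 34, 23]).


rec_sum([8, 36, 6, 24, 34, 23]) = 8 + rec_sum([36, 6, 24, 34, 23])
rec_sum([36, 6, 24, 34, 23]) = 36 + rec_sum([6, 24, 34, 23])
rec_sum([6, 24, 34, 23]) = 6 + rec_sum([24, 34, 23])
rec_sum([24, 34, 23]) = 24 + rec_sum([34, 23])
rec_sum([34, 23]) = 34 + rec_sum([23])
rec_sum([23]) = 23 + rec_sum([])
rec_sum([]) = 0  (base case)
Total: 8 + 36 + 6 + 24 + 34 + 23 + 0 = 131

131


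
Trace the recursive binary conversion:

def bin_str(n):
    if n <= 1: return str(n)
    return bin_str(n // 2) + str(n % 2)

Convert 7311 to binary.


bin_str(7311) = bin_str(3655) + '1'
bin_str(3655) = bin_str(1827) + '1'
bin_str(1827) = bin_str(913) + '1'
bin_str(913) = bin_str(456) + '1'
bin_str(456) = bin_str(228) + '0'
bin_str(228) = bin_str(114) + '0'
bin_str(114) = bin_str(57) + '0'
bin_str(57) = bin_str(28) + '1'
bin_str(28) = bin_str(14) + '0'
bin_str(14) = bin_str(7) + '0'
bin_str(7) = bin_str(3) + '1'
bin_str(3) = bin_str(1) + '1'
bin_str(1) = '1'  (base case)
Concatenating: '1' + '1' + '1' + '0' + '0' + '1' + '0' + '0' + '0' + '1' + '1' + '1' + '1' = '1110010001111'

1110010001111


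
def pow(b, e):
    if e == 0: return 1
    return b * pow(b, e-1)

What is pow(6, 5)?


pow(6, 5)
= 6 * pow(6, 4)
= 6 * 6 * pow(6, 3)
= 6 * 6 * 6 * pow(6, 2)
= 6 * 6 * 6 * 6 * pow(6, 1)
= 6 * 6 * 6 * 6 * 6 * pow(6, 0)
= 6 * 6 * 6 * 6 * 6 * 1
= 7776

7776


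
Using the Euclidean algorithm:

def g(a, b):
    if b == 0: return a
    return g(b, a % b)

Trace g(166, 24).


g(166, 24) = g(24, 22)
g(24, 22) = g(22, 2)
g(22, 2) = g(2, 0)
g(2, 0) = 2  (base case)

2


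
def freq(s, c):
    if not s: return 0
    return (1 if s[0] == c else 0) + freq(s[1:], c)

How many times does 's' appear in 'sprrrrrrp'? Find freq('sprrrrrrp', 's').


s[0]='s' == 's' -> 1
s[0]='p' != 's' -> 0
s[0]='r' != 's' -> 0
s[0]='r' != 's' -> 0
s[0]='r' != 's' -> 0
s[0]='r' != 's' -> 0
s[0]='r' != 's' -> 0
s[0]='r' != 's' -> 0
s[0]='p' != 's' -> 0
Sum: 1 + 0 + 0 + 0 + 0 + 0 + 0 + 0 + 0 = 1

1


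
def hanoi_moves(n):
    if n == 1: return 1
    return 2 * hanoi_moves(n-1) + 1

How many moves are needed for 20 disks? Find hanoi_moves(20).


hanoi_moves(20) = 2 * hanoi_moves(19) + 1
hanoi_moves(19) = 2 * hanoi_moves(18) + 1
hanoi_moves(18) = 2 * hanoi_moves(17) + 1
hanoi_moves(17) = 2 * hanoi_moves(16) + 1
hanoi_moves(16) = 2 * hanoi_moves(15) + 1
hanoi_moves(15) = 2 * hanoi_moves(14) + 1
hanoi_moves(14) = 2 * hanoi_moves(13) + 1
hanoi_moves(13) = 2 * hanoi_moves(12) + 1
hanoi_moves(12) = 2 * hanoi_moves(11) + 1
hanoi_moves(11) = 2 * hanoi_moves(10) + 1
hanoi_moves(10) = 2 * hanoi_moves(9) + 1
hanoi_moves(9) = 2 * hanoi_moves(8) + 1
hanoi_moves(8) = 2 * hanoi_moves(7) + 1
hanoi_moves(7) = 2 * hanoi_moves(6) + 1
hanoi_moves(6) = 2 * hanoi_moves(5) + 1
hanoi_moves(5) = 2 * hanoi_moves(4) + 1
hanoi_moves(4) = 2 * hanoi_moves(3) + 1
hanoi_moves(3) = 2 * hanoi_moves(2) + 1
hanoi_moves(2) = 2 * hanoi_moves(1) + 1
hanoi_moves(1) = 1  (base case)
hanoi_moves(2) = 2 * 1 + 1 = 3
hanoi_moves(3) = 2 * 3 + 1 = 7
hanoi_moves(4) = 2 * 7 + 1 = 15
hanoi_moves(5) = 2 * 15 + 1 = 31
hanoi_moves(6) = 2 * 31 + 1 = 63
hanoi_moves(7) = 2 * 63 + 1 = 127
hanoi_moves(8) = 2 * 127 + 1 = 255
hanoi_moves(9) = 2 * 255 + 1 = 511
hanoi_moves(10) = 2 * 511 + 1 = 1023
hanoi_moves(11) = 2 * 1023 + 1 = 2047
hanoi_moves(12) = 2 * 2047 + 1 = 4095
hanoi_moves(13) = 2 * 4095 + 1 = 8191
hanoi_moves(14) = 2 * 8191 + 1 = 16383
hanoi_moves(15) = 2 * 16383 + 1 = 32767
hanoi_moves(16) = 2 * 32767 + 1 = 65535
hanoi_moves(17) = 2 * 65535 + 1 = 131071
hanoi_moves(18) = 2 * 131071 + 1 = 262143
hanoi_moves(19) = 2 * 262143 + 1 = 524287
hanoi_moves(20) = 2 * 524287 + 1 = 1048575

1048575


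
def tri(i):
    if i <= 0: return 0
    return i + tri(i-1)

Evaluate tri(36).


tri(36)
= 36 + 35 + 34 + 33 + 32 + 31 + 30 + 29 + 28 + 27 + 26 + 25 + 24 + 23 + 22 + 21 + 20 + 19 + 18 + 17 + 16 + 15 + 14 + 13 + 12 + 11 + 10 + 9 + 8 + 7 + 6 + 5 + 4 + 3 + 2 + 1 + tri(0)
= 36 + 35 + 34 + 33 + 32 + 31 + 30 + 29 + 28 + 27 + 26 + 25 + 24 + 23 + 22 + 21 + 20 + 19 + 18 + 17 + 16 + 15 + 14 + 13 + 12 + 11 + 10 + 9 + 8 + 7 + 6 + 5 + 4 + 3 + 2 + 1 + 0
= 666

666


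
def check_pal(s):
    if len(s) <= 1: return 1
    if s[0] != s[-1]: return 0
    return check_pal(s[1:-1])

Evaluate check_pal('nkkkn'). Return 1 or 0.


check_pal('nkkkn'): s[0]='n' == s[-1]='n' -> check check_pal('kkk')
check_pal('kkk'): s[0]='k' == s[-1]='k' -> check check_pal('k')
check_pal('k'): len <= 1 -> return 1  (base case)
Result: 1 (palindrome)

1


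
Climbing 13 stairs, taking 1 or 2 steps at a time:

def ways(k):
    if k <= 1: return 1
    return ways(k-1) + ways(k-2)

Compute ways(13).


Building up from base cases:
ways(0) = 1
ways(1) = 1
ways(2) = ways(1) + ways(0) = 1 + 1 = 2
ways(3) = ways(2) + ways(1) = 2 + 1 = 3
ways(4) = ways(3) + ways(2) = 3 + 2 = 5
ways(5) = ways(4) + ways(3) = 5 + 3 = 8
ways(6) = ways(5) + ways(4) = 8 + 5 = 13
ways(7) = ways(6) + ways(5) = 13 + 8 = 21
ways(8) = ways(7) + ways(6) = 21 + 13 = 34
ways(9) = ways(8) + ways(7) = 34 + 21 = 55
ways(10) = ways(9) + ways(8) = 55 + 34 = 89
ways(11) = ways(10) + ways(9) = 89 + 55 = 144
ways(12) = ways(11) + ways(10) = 144 + 89 = 233
ways(13) = ways(12) + ways(11) = 233 + 144 = 377

377


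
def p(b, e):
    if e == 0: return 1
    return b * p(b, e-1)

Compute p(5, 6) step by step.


p(5, 6)
= 5 * p(5, 5)
= 5 * 5 * p(5, 4)
= 5 * 5 * 5 * p(5, 3)
= 5 * 5 * 5 * 5 * p(5, 2)
= 5 * 5 * 5 * 5 * 5 * p(5, 1)
= 5 * 5 * 5 * 5 * 5 * 5 * p(5, 0)
= 5 * 5 * 5 * 5 * 5 * 5 * 1
= 15625

15625


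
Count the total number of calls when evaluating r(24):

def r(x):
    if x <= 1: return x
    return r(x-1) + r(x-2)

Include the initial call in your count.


Let C(n) = total calls for r(n)
C(0) = 1, C(1) = 1
C(2) = 1 + C(1) + C(0) = 1 + 1 + 1 = 3
C(3) = 1 + C(2) + C(1) = 1 + 3 + 1 = 5
C(4) = 1 + C(3) + C(2) = 1 + 5 + 3 = 9
C(5) = 1 + C(4) + C(3) = 1 + 9 + 5 = 15
C(6) = 1 + C(5) + C(4) = 1 + 15 + 9 = 25
C(7) = 1 + C(6) + C(5) = 1 + 25 + 15 = 41
C(8) = 1 + C(7) + C(6) = 1 + 41 + 25 = 67
C(9) = 1 + C(8) + C(7) = 1 + 67 + 41 = 109
C(10) = 1 + C(9) + C(8) = 1 + 109 + 67 = 177
C(11) = 1 + C(10) + C(9) = 1 + 177 + 109 = 287
C(12) = 1 + C(11) + C(10) = 1 + 287 + 177 = 465
C(13) = 1 + C(12) + C(11) = 1 + 465 + 287 = 753
C(14) = 1 + C(13) + C(12) = 1 + 753 + 465 = 1219
C(15) = 1 + C(14) + C(13) = 1 + 1219 + 753 = 1973
C(16) = 1 + C(15) + C(14) = 1 + 1973 + 1219 = 3193
C(17) = 1 + C(16) + C(15) = 1 + 3193 + 1973 = 5167
C(18) = 1 + C(17) + C(16) = 1 + 5167 + 3193 = 8361
C(19) = 1 + C(18) + C(17) = 1 + 8361 + 5167 = 13529
C(20) = 1 + C(19) + C(18) = 1 + 13529 + 8361 = 21891
C(21) = 1 + C(20) + C(19) = 1 + 21891 + 13529 = 35421
C(22) = 1 + C(21) + C(20) = 1 + 35421 + 21891 = 57313
C(23) = 1 + C(22) + C(21) = 1 + 57313 + 35421 = 92735
C(24) = 1 + C(23) + C(22) = 1 + 92735 + 57313 = 150049

150049


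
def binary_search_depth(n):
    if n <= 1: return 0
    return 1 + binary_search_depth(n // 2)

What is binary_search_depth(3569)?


3569 / 2 = 1784
1784 / 2 = 892
892 / 2 = 446
446 / 2 = 223
223 / 2 = 111
111 / 2 = 55
55 / 2 = 27
27 / 2 = 13
13 / 2 = 6
6 / 2 = 3
3 / 2 = 1
Reached 1 after 11 halvings

11


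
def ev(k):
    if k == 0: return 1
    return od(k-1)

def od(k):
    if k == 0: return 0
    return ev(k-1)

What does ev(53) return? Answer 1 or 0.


ev(53) = od(52)
od(52) = ev(51)
ev(51) = od(50)
od(50) = ev(49)
ev(49) = od(48)
od(48) = ev(47)
ev(47) = od(46)
od(46) = ev(45)
ev(45) = od(44)
od(44) = ev(43)
ev(43) = od(42)
od(42) = ev(41)
ev(41) = od(40)
od(40) = ev(39)
ev(39) = od(38)
od(38) = ev(37)
ev(37) = od(36)
od(36) = ev(35)
ev(35) = od(34)
od(34) = ev(33)
ev(33) = od(32)
od(32) = ev(31)
ev(31) = od(30)
od(30) = ev(29)
ev(29) = od(28)
od(28) = ev(27)
ev(27) = od(26)
od(26) = ev(25)
ev(25) = od(24)
od(24) = ev(23)
ev(23) = od(22)
od(22) = ev(21)
ev(21) = od(20)
od(20) = ev(19)
ev(19) = od(18)
od(18) = ev(17)
ev(17) = od(16)
od(16) = ev(15)
ev(15) = od(14)
od(14) = ev(13)
ev(13) = od(12)
od(12) = ev(11)
ev(11) = od(10)
od(10) = ev(9)
ev(9) = od(8)
od(8) = ev(7)
ev(7) = od(6)
od(6) = ev(5)
ev(5) = od(4)
od(4) = ev(3)
ev(3) = od(2)
od(2) = ev(1)
ev(1) = od(0)
od(0) = 0  (base case)
Result: 0

0


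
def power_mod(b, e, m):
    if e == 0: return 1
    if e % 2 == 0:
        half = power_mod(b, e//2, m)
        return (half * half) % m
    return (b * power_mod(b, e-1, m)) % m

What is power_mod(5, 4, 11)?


power_mod(5, 4, 11): e is even, compute power_mod(5, 2, 11)
  power_mod(5, 2, 11): e is even, compute power_mod(5, 1, 11)
    power_mod(5, 1, 11): e is odd, compute power_mod(5, 0, 11)
      power_mod(5, 0, 11) = 1
    (5 * 1) % 11 = 5
  half=5, (5*5) % 11 = 3
half=3, (3*3) % 11 = 9

9


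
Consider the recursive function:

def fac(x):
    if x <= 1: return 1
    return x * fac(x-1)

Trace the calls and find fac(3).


fac(3)
= 3 * fac(2)
= 3 * 2 * fac(1)
= 3 * 2 * 1
= 6

6


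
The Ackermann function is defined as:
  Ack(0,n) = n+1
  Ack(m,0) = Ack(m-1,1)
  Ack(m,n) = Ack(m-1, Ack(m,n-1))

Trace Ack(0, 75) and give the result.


Ack(0, 75) = 76
Result: Ack(0, 75) = 76

76


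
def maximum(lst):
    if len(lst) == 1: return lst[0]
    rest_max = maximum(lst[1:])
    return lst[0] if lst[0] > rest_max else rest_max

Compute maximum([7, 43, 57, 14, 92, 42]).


maximum([7, 43, 57, 14, 92, 42]): compare 7 with maximum([43, 57, 14, 92, 42])
maximum([43, 57, 14, 92, 42]): compare 43 with maximum([57, 14, 92, 42])
maximum([57, 14, 92, 42]): compare 57 with maximum([14, 92, 42])
maximum([14, 92, 42]): compare 14 with maximum([92, 42])
maximum([92, 42]): compare 92 with maximum([42])
maximum([42]) = 42  (base case)
Compare 92 with 42 -> 92
Compare 14 with 92 -> 92
Compare 57 with 92 -> 92
Compare 43 with 92 -> 92
Compare 7 with 92 -> 92

92


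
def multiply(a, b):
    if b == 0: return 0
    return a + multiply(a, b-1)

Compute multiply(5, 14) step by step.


multiply(5, 14) = 5 + multiply(5, 13)
multiply(5, 13) = 5 + multiply(5, 12)
multiply(5, 12) = 5 + multiply(5, 11)
multiply(5, 11) = 5 + multiply(5, 10)
multiply(5, 10) = 5 + multiply(5, 9)
multiply(5, 9) = 5 + multiply(5, 8)
multiply(5, 8) = 5 + multiply(5, 7)
multiply(5, 7) = 5 + multiply(5, 6)
multiply(5, 6) = 5 + multiply(5, 5)
multiply(5, 5) = 5 + multiply(5, 4)
multiply(5, 4) = 5 + multiply(5, 3)
multiply(5, 3) = 5 + multiply(5, 2)
multiply(5, 2) = 5 + multiply(5, 1)
multiply(5, 1) = 5 + multiply(5, 0)
multiply(5, 0) = 0  (base case)
Total: 5 + 5 + 5 + 5 + 5 + 5 + 5 + 5 + 5 + 5 + 5 + 5 + 5 + 5 + 0 = 70

70


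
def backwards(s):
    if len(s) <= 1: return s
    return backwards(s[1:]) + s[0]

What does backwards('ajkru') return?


backwards('ajkru') = backwards('jkru') + 'a'
backwards('jkru') = backwards('kru') + 'j'
backwards('kru') = backwards('ru') + 'k'
backwards('ru') = backwards('u') + 'r'
backwards('u') = 'u'  (base case)
Concatenating: 'u' + 'r' + 'k' + 'j' + 'a' = 'urkja'

urkja


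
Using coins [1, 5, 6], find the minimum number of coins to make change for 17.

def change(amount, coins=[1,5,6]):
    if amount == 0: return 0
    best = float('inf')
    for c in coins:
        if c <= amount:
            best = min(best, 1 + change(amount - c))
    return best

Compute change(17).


Building up with DP:
change(0) = 0
change(1) = min(1+change(0)=1+0=1) = 1
change(2) = min(1+change(1)=1+1=2) = 2
change(3) = min(1+change(2)=1+2=3) = 3
change(4) = min(1+change(3)=1+3=4) = 4
change(5) = min(1+change(4)=1+4=5, 1+change(0)=1+0=1) = 1
change(6) = min(1+change(5)=1+1=2, 1+change(1)=1+1=2, 1+change(0)=1+0=1) = 1
change(7) = min(1+change(6)=1+1=2, 1+change(2)=1+2=3, 1+change(1)=1+1=2) = 2
change(8) = min(1+change(7)=1+2=3, 1+change(3)=1+3=4, 1+change(2)=1+2=3) = 3
change(9) = min(1+change(8)=1+3=4, 1+change(4)=1+4=5, 1+change(3)=1+3=4) = 4
change(10) = min(1+change(9)=1+4=5, 1+change(5)=1+1=2, 1+change(4)=1+4=5) = 2
change(11) = min(1+change(10)=1+2=3, 1+change(6)=1+1=2, 1+change(5)=1+1=2) = 2
change(12) = min(1+change(11)=1+2=3, 1+change(7)=1+2=3, 1+change(6)=1+1=2) = 2
change(13) = min(1+change(12)=1+2=3, 1+change(8)=1+3=4, 1+change(7)=1+2=3) = 3
change(14) = min(1+change(13)=1+3=4, 1+change(9)=1+4=5, 1+change(8)=1+3=4) = 4
change(15) = min(1+change(14)=1+4=5, 1+change(10)=1+2=3, 1+change(9)=1+4=5) = 3
change(16) = min(1+change(15)=1+3=4, 1+change(11)=1+2=3, 1+change(10)=1+2=3) = 3
change(17) = min(1+change(16)=1+3=4, 1+change(12)=1+2=3, 1+change(11)=1+2=3) = 3

3
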